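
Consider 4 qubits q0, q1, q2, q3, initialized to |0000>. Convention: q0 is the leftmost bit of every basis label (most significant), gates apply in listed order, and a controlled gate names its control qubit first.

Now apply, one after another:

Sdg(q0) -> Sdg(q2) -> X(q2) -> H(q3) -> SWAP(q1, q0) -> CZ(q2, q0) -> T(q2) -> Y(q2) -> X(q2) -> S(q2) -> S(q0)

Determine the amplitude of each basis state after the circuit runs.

The resulting statevector has amplitude sqrt(2)*exp(I*pi/4)/2 on |0010>, sqrt(2)*exp(I*pi/4)/2 on |0011>, and 0 on every other basis state.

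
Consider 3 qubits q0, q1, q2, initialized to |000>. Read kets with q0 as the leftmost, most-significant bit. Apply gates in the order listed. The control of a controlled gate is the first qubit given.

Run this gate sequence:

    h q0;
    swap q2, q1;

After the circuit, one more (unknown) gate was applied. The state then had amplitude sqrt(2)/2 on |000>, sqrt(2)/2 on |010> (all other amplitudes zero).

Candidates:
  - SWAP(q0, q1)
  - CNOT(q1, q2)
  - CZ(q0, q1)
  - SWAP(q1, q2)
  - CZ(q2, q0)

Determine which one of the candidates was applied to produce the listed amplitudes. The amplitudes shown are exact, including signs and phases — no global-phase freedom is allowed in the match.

The unique candidate consistent with the amplitudes is SWAP(q0, q1).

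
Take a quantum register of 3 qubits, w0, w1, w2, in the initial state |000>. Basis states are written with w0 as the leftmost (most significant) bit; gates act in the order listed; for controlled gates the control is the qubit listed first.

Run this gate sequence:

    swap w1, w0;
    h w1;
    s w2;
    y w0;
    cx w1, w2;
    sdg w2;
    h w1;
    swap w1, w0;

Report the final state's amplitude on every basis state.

After the circuit, the state carries amplitude 0 on |000>, 0 on |001>, I/2 on |010>, 1/2 on |011>, 0 on |100>, 0 on |101>, I/2 on |110>, -1/2 on |111>.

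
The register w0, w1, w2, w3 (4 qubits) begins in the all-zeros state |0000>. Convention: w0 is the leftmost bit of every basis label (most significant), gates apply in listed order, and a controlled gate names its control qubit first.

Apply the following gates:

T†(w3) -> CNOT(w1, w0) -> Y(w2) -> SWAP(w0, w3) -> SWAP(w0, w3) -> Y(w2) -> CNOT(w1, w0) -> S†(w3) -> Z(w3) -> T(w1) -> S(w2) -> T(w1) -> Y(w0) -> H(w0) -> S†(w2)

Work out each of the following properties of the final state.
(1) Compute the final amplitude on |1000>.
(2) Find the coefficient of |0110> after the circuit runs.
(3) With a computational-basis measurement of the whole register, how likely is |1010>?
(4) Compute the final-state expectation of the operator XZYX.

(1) The amplitude on |1000> is -sqrt(2)*I/2. Key observation: gates 2-7 undo each other exactly, leaving only the rest of the circuit to track.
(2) The final state's coefficient on |0110> equals 0.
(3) A full measurement returns |1010> with probability 0.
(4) The observable XZYX averages to 0.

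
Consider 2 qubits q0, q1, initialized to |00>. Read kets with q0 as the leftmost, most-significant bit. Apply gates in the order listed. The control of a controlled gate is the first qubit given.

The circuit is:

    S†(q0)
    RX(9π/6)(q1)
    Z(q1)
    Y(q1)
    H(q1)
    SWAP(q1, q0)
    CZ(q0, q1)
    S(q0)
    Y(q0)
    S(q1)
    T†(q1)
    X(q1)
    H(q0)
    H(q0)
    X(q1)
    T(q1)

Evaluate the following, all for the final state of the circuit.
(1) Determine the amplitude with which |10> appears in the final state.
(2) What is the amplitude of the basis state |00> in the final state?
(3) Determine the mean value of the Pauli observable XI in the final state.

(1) The final state's coefficient on |10> equals 1/2 + I/2. Key observation: the block from step 11 through step 16 cancels to the identity and can be dropped.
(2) The amplitude on |00> is 1/2 + I/2.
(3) In the final state, XI has expectation 1.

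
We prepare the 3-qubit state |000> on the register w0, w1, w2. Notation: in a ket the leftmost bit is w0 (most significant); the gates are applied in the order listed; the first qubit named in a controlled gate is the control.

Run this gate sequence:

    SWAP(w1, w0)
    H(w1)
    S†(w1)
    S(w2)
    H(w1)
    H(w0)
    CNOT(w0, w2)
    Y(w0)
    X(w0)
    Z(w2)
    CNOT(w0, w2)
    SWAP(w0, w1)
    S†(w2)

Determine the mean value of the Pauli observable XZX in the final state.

The expectation value of XZX is 0.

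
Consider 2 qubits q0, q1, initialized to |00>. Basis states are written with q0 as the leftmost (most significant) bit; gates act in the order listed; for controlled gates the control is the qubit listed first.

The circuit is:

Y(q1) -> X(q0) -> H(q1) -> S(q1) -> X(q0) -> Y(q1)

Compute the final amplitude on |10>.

The final state's coefficient on |10> equals 0.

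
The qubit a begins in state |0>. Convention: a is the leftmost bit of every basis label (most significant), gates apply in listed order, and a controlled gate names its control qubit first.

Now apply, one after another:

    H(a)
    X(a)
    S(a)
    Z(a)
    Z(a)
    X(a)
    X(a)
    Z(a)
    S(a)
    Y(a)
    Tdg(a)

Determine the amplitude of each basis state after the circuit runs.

The final amplitudes are -sqrt(2)*I/2 on |0>, sqrt(2)*exp(I*pi/4)/2 on |1>.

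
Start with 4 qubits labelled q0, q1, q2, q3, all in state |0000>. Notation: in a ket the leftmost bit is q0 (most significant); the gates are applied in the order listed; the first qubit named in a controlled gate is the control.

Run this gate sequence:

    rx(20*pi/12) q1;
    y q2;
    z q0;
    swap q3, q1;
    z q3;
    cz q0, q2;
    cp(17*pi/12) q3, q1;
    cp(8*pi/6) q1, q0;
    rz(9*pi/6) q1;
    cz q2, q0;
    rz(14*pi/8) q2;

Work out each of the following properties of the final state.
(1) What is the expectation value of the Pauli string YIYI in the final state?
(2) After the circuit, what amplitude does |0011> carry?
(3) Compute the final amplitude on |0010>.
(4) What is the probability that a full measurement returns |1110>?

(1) The expectation value of YIYI is 0.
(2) The final state's coefficient on |0011> equals -exp(I*pi/8)/2.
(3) The final state's coefficient on |0010> equals -sqrt(3)*exp(5*I*pi/8)/2.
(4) Outcome |1110> occurs with probability 0.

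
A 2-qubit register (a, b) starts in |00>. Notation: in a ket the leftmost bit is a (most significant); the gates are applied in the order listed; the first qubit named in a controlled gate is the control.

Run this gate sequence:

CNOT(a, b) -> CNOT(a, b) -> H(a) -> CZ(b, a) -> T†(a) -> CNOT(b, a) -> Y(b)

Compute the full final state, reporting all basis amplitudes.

After the circuit, the state carries amplitude 0 on |00>, sqrt(2)*I/2 on |01>, 0 on |10>, sqrt(2)*exp(I*pi/4)/2 on |11>. Key observation: gates 1-2 undo each other exactly, leaving only the rest of the circuit to track.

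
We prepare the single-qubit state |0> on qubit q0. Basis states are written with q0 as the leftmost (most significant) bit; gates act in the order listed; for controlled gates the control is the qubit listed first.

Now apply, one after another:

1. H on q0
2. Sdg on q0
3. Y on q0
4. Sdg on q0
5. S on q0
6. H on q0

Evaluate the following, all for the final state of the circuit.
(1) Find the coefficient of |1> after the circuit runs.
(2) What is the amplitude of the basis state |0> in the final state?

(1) |1> carries amplitude -1/2 - I/2 in the final state.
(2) The final state's coefficient on |0> equals -1/2 + I/2.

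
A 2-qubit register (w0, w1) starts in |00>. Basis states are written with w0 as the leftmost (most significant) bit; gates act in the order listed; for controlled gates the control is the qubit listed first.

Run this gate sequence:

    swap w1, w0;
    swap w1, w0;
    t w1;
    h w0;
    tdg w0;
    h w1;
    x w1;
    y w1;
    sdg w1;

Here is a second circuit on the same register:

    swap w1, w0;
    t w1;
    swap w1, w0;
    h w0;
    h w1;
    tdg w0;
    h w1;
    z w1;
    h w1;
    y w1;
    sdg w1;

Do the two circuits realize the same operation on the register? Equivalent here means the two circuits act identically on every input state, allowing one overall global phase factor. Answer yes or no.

No — the two circuits implement different unitaries, even allowing a global phase.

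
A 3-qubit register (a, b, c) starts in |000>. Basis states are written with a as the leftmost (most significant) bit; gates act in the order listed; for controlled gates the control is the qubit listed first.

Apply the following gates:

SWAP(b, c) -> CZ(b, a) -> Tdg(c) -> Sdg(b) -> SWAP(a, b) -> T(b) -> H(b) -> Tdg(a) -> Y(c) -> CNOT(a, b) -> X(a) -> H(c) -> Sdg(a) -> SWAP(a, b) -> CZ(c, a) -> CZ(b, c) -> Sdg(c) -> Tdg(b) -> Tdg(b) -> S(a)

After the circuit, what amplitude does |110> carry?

The amplitude on |110> is 1/2.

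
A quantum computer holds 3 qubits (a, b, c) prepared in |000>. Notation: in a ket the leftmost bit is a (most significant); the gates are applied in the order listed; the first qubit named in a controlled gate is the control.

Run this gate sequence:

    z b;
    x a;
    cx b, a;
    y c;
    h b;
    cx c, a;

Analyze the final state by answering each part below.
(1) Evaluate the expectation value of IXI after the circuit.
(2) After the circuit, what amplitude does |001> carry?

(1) The expectation value of IXI is 1.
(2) The final state's coefficient on |001> equals sqrt(2)*I/2.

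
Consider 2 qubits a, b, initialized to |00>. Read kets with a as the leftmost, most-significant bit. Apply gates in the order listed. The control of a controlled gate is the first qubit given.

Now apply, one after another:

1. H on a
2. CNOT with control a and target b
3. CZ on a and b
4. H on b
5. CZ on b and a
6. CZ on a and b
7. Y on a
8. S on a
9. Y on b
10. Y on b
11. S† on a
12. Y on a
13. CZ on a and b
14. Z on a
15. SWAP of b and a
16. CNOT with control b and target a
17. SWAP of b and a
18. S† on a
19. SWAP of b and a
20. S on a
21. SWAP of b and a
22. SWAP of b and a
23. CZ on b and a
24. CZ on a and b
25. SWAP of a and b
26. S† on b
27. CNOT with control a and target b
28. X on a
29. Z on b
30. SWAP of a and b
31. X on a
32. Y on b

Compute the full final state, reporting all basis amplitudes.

After the circuit, the state carries amplitude I/2 on |00>, -1/2 on |01>, -I/2 on |10>, 1/2 on |11>. Key observation: gates 6-13 undo each other exactly, leaving only the rest of the circuit to track.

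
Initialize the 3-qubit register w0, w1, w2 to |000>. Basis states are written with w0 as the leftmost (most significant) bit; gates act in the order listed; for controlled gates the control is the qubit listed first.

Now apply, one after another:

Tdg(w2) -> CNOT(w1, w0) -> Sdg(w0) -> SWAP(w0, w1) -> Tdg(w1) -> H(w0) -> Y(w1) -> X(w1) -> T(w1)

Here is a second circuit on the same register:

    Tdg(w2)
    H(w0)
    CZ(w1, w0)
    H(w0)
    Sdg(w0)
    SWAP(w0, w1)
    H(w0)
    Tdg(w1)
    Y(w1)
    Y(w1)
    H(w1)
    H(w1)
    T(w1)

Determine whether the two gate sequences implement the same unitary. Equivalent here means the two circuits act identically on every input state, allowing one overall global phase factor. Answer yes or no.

No: there is an input state on which the two circuits produce genuinely different outputs (not merely differing by a phase).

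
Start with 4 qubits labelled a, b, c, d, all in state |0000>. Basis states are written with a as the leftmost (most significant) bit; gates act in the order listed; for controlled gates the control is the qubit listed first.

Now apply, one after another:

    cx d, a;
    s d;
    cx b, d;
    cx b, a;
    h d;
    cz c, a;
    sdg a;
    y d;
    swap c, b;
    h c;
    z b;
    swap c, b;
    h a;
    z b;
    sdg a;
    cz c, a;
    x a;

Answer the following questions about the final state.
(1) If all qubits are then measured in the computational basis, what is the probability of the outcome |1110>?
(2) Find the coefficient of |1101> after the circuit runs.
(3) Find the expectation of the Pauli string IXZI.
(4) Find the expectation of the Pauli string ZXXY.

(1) The probability of measuring |1110> is 0.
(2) |1101> carries amplitude -sqrt(2)*I/4 in the final state.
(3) The observable IXZI averages to -1.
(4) The expectation value of ZXXY is 0.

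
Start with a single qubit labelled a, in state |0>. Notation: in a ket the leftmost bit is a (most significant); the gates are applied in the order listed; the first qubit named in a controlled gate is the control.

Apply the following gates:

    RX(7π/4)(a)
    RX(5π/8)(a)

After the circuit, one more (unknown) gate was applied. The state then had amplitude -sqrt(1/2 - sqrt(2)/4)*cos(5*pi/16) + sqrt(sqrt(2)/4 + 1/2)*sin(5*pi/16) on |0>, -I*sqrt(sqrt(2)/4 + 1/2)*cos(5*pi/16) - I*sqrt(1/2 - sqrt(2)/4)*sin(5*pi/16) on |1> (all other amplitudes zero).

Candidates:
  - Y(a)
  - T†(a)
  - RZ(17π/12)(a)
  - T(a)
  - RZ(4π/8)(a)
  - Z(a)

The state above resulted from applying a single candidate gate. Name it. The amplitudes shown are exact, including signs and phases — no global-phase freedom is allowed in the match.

It was Y(a) that produced the state shown.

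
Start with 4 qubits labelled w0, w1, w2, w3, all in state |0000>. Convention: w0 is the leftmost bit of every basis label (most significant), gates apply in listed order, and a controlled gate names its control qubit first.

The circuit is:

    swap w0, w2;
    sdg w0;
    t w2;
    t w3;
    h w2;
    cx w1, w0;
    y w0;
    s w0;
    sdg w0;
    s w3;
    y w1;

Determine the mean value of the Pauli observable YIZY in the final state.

The observable YIZY averages to 0.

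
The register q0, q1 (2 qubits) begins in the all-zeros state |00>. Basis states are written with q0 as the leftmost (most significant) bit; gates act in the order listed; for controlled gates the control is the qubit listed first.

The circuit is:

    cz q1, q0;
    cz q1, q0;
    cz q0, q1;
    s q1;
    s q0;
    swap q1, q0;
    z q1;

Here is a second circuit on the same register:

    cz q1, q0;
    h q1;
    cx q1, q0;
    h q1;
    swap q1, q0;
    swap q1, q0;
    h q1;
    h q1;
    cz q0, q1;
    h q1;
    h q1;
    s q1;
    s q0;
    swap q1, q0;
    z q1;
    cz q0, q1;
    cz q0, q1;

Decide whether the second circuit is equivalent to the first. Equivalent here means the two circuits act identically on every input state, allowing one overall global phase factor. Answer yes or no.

No, they are not equivalent — no single phase factor reconciles the two unitaries.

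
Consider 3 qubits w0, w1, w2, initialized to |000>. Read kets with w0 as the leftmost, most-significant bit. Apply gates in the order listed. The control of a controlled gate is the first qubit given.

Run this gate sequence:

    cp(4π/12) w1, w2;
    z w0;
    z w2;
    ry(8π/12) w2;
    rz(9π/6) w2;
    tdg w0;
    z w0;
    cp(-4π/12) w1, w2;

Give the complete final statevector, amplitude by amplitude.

The final amplitudes are -exp(I*pi/4)/2 on |000>, sqrt(3)*exp(3*I*pi/4)/2 on |001>, and 0 on every other basis state.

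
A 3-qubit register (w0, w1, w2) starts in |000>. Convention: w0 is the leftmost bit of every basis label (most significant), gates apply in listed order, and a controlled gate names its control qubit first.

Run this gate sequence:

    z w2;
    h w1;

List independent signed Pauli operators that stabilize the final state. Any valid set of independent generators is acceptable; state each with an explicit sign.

One valid set of independent stabilizer generators is +IXI, +ZII, +IIZ (any independent generating set of the same group is equally correct).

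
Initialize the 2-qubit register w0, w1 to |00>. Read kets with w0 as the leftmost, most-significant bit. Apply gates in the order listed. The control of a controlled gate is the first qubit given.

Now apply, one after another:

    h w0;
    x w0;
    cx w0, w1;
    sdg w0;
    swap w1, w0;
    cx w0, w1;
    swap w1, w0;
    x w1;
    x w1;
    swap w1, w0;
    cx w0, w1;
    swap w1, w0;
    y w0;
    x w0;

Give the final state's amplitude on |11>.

|11> carries amplitude -sqrt(2)/2 in the final state. Key observation: the block from step 5 through step 12 cancels to the identity and can be dropped.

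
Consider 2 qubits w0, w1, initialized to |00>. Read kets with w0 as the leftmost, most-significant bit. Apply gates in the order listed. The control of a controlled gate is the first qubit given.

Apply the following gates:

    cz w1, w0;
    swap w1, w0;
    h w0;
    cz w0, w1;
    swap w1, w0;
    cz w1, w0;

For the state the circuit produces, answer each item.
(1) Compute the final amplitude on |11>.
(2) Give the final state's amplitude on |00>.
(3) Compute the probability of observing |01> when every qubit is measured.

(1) |11> carries amplitude 0 in the final state.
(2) The amplitude on |00> is sqrt(2)/2.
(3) A full measurement returns |01> with probability 1/2.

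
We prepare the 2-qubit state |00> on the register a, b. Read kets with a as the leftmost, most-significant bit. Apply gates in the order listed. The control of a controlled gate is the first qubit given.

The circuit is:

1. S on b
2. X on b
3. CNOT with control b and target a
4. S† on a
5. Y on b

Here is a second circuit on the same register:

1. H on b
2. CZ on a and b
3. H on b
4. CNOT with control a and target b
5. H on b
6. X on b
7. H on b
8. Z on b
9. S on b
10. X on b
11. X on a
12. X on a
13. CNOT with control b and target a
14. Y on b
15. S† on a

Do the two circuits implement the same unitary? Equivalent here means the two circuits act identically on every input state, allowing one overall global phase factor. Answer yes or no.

Yes: on every input state the two circuits agree up to one overall phase factor.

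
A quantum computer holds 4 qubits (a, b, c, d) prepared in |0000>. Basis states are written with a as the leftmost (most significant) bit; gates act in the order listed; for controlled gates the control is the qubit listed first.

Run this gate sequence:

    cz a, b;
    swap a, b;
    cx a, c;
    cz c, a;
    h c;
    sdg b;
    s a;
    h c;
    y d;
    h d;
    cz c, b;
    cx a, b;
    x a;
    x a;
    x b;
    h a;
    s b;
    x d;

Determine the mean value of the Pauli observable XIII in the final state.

In the final state, XIII has expectation 1. Key observation: steps 13-14 multiply out to the identity, so the circuit reduces to the remaining gates.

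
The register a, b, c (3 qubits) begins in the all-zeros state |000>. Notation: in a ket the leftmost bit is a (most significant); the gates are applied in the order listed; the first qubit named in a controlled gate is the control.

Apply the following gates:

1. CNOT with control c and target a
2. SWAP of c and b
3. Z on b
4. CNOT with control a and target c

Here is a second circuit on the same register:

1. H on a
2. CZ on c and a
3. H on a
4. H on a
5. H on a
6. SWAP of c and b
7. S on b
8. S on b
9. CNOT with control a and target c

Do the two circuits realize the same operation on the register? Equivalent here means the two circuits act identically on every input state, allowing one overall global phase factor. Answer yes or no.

Yes, they are equivalent — the unitaries differ by at most a global phase.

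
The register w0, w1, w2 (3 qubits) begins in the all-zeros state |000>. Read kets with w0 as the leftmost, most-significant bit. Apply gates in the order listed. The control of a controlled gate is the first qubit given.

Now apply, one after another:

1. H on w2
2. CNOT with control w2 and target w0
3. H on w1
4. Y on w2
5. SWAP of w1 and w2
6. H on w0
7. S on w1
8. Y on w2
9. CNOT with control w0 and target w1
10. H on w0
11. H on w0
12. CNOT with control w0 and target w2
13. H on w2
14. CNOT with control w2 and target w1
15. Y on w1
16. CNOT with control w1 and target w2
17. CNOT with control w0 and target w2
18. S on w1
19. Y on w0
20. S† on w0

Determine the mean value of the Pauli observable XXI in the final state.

In the final state, XXI has expectation -1.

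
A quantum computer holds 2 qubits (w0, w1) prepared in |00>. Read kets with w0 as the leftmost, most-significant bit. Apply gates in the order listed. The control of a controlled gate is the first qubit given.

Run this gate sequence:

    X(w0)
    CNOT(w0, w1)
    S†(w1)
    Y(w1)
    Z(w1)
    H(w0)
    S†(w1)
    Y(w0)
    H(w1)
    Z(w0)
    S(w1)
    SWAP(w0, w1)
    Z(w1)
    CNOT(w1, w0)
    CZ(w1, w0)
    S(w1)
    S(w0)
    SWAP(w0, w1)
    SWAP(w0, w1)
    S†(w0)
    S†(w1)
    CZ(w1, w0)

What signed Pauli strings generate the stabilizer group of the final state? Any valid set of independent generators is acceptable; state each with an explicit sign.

One valid set of independent stabilizer generators is +YZ, +ZY (any independent generating set of the same group is equally correct). Key observation: the block from step 15 through step 22 cancels to the identity and can be dropped.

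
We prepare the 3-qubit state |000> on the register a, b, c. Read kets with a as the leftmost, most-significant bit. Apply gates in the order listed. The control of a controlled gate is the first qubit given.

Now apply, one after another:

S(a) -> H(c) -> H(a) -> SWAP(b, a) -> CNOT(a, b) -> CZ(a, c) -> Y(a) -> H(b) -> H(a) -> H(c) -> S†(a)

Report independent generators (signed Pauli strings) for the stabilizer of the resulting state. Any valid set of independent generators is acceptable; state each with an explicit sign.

One valid set of independent stabilizer generators is +YII, +IZI, +IIZ (any independent generating set of the same group is equally correct).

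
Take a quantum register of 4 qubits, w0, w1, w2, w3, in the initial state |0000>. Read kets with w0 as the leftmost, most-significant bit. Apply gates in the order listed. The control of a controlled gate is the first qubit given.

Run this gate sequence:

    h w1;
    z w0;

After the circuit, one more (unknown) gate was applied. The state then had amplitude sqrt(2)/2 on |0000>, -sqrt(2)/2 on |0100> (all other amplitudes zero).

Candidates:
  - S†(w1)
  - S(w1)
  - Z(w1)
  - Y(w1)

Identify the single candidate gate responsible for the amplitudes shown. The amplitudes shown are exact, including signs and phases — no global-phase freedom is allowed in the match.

The unique candidate consistent with the amplitudes is Z(w1).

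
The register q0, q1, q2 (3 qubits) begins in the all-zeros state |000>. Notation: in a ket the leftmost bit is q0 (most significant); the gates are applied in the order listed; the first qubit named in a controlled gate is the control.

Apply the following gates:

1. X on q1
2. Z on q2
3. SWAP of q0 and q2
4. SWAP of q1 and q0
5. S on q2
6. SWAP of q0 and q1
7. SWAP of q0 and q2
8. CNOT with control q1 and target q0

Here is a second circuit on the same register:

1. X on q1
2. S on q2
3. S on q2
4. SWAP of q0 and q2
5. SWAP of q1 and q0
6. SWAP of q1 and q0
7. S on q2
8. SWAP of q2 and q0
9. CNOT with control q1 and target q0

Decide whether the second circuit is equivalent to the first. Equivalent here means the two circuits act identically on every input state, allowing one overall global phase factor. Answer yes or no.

Yes: on every input state the two circuits agree up to one overall phase factor.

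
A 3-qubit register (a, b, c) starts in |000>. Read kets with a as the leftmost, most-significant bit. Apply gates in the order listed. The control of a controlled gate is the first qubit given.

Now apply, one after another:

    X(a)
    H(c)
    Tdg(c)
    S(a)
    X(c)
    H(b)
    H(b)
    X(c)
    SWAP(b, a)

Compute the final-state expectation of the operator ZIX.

The observable ZIX averages to sqrt(2)/2.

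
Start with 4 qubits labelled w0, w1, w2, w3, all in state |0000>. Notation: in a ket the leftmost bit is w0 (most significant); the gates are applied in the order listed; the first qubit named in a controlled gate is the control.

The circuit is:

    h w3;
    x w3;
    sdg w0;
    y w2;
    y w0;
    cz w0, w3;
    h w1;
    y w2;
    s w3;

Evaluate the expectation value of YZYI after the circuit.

The expectation value of YZYI is 0.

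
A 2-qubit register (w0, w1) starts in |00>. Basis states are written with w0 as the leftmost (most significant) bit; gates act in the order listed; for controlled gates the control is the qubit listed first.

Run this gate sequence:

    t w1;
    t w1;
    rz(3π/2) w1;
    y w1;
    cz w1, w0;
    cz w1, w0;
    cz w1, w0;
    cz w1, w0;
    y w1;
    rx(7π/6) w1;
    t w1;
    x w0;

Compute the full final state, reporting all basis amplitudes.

The final amplitudes are 0 on |00>, 0 on |01>, (-sqrt(2) + sqrt(6))*exp(I*pi/4)/4 on |10>, -sqrt(6)/4 - sqrt(2)/4 on |11>. Key observation: the block from step 4 through step 9 cancels to the identity and can be dropped.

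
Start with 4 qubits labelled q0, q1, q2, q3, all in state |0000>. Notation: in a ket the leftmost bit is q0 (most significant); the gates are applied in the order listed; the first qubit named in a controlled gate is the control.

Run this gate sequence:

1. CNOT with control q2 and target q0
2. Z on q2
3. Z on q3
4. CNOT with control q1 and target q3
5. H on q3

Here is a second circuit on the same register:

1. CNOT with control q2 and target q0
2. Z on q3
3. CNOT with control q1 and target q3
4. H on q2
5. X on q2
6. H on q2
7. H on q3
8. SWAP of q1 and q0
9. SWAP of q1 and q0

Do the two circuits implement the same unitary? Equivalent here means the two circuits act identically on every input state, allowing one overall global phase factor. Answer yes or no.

Yes, they are equivalent — the unitaries differ by at most a global phase.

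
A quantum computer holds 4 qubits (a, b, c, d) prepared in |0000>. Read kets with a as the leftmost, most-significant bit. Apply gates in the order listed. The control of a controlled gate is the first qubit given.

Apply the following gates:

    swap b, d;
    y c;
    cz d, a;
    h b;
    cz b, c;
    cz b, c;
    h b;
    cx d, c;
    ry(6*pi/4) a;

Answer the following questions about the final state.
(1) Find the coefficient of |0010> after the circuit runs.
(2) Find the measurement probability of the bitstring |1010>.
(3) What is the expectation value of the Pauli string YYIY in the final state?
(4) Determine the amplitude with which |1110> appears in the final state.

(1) |0010> carries amplitude -sqrt(2)*I/2 in the final state. Key observation: gates 4-7 undo each other exactly, leaving only the rest of the circuit to track.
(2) Outcome |1010> occurs with probability 1/2.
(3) In the final state, YYIY has expectation 0.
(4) The amplitude on |1110> is 0.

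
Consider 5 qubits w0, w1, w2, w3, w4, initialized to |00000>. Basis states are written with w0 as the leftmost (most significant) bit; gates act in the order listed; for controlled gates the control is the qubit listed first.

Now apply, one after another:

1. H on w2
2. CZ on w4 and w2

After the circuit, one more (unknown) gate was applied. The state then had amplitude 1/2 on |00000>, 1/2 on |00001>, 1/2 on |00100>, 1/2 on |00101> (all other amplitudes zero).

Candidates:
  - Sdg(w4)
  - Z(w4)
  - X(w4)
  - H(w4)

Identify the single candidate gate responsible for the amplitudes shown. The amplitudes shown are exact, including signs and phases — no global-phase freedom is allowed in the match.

It was H(w4) that produced the state shown.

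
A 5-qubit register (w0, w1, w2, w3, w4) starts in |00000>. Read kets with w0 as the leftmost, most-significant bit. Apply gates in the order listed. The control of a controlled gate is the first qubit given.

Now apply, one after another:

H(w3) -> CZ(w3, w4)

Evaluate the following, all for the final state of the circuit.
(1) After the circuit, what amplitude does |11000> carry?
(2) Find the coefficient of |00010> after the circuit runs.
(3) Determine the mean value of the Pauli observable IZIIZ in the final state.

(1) The final state's coefficient on |11000> equals 0.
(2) The final state's coefficient on |00010> equals sqrt(2)/2.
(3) The expectation value of IZIIZ is 1.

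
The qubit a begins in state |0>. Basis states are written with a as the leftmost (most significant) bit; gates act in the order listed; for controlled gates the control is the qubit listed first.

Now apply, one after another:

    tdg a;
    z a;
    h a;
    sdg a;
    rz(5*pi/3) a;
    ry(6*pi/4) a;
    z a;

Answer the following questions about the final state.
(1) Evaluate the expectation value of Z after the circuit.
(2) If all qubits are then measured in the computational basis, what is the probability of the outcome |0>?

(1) In the final state, Z has expectation -sqrt(3)/2.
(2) A full measurement returns |0> with probability 1/2 - sqrt(3)/4.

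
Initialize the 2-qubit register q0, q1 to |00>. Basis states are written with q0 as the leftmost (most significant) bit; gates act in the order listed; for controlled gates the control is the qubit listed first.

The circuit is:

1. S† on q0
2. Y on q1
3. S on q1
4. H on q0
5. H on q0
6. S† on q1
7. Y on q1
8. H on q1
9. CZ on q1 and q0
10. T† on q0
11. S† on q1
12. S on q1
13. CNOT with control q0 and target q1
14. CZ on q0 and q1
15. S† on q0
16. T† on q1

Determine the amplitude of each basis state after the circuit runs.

The final amplitudes are sqrt(2)/2 on |00>, -sqrt(2)*exp(3*I*pi/4)/2 on |01>, 0 on |10>, 0 on |11>. Key observation: gates 2-7 undo each other exactly, leaving only the rest of the circuit to track.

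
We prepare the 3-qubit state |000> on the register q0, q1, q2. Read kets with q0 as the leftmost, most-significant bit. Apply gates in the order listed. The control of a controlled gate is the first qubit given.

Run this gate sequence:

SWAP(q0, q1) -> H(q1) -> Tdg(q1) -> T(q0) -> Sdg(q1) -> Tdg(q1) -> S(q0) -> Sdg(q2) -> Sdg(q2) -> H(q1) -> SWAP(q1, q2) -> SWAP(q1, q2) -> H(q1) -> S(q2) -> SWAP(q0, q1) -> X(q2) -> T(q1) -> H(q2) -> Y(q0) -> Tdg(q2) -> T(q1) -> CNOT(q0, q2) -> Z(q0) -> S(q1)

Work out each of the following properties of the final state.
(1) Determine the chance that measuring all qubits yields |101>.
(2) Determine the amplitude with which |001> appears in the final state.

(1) The probability of measuring |101> is 1/4. Key observation: gates 9-14 undo each other exactly, leaving only the rest of the circuit to track.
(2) |001> carries amplitude -exp(I*pi/4)/2 in the final state.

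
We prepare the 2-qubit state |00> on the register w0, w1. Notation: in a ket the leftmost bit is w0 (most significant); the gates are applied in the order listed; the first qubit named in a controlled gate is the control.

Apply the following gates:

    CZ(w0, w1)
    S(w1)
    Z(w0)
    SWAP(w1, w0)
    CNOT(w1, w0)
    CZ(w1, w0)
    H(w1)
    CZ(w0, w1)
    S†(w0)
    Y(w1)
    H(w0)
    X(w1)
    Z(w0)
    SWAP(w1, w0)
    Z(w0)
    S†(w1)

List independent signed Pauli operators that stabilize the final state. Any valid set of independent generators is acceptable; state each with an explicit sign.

One valid set of independent stabilizer generators is +XI, +IY (any independent generating set of the same group is equally correct).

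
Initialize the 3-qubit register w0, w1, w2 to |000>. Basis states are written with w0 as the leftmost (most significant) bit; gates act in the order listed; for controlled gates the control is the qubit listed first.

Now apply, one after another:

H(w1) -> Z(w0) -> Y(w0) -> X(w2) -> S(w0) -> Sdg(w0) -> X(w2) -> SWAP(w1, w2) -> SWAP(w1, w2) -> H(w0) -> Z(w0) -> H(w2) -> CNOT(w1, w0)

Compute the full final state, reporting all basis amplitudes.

After the circuit, the state carries amplitude sqrt(2)*I/4 on |000>, sqrt(2)*I/4 on |001>, sqrt(2)*I/4 on |010>, sqrt(2)*I/4 on |011>, sqrt(2)*I/4 on |100>, sqrt(2)*I/4 on |101>, sqrt(2)*I/4 on |110>, sqrt(2)*I/4 on |111>. Key observation: the block from step 4 through step 7 cancels to the identity and can be dropped.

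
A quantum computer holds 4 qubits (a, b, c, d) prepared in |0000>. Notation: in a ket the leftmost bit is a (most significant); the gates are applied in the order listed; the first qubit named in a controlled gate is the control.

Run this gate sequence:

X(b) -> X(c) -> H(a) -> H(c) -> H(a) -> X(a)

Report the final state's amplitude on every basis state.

The resulting statevector has amplitude sqrt(2)/2 on |1100>, -sqrt(2)/2 on |1110>, and 0 on every other basis state.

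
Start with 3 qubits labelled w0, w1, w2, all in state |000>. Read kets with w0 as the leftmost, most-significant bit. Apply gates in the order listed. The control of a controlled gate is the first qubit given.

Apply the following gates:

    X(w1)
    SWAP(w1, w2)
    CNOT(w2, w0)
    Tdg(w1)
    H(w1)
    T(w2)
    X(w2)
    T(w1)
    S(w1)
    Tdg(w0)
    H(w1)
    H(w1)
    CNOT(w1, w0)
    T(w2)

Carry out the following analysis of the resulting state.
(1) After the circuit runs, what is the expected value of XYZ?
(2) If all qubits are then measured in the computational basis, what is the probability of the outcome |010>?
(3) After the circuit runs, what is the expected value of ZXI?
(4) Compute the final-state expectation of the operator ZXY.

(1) The observable XYZ averages to sqrt(2)/2. Key observation: steps 11-12 multiply out to the identity, so the circuit reduces to the remaining gates.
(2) The probability of measuring |010> is 1/2.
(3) The expectation value of ZXI is 0.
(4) The expectation value of ZXY is 0.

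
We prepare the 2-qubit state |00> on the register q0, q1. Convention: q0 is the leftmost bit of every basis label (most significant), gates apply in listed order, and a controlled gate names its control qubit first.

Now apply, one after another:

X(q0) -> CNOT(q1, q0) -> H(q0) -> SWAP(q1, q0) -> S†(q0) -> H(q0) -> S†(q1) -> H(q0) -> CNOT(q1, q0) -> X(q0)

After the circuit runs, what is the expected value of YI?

The observable YI averages to 0.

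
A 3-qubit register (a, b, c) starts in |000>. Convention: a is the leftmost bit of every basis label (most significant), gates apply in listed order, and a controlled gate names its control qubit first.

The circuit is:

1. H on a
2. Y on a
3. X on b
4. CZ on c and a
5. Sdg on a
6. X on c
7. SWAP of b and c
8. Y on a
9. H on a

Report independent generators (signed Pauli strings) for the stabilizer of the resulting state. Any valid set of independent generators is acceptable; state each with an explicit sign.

The final state is stabilized by the group generated by -YII, -IZI, -IIZ; other independent generating sets are equally valid.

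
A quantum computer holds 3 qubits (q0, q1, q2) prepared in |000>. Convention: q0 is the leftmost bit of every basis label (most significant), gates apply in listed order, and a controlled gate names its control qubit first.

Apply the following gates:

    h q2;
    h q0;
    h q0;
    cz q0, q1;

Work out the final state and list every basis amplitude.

After the circuit, the state carries amplitude sqrt(2)/2 on |000>, sqrt(2)/2 on |001>, and 0 on every other basis state.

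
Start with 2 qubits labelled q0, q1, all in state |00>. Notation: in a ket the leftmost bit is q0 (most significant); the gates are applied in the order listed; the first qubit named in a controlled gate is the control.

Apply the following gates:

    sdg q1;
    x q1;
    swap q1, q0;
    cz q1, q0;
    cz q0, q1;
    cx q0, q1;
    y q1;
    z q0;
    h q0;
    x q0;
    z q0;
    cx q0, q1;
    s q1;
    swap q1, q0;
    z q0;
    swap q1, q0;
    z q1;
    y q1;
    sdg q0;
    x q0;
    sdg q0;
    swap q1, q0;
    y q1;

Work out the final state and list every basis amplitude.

The final amplitudes are 0 on |00>, -sqrt(2)*I/2 on |01>, -sqrt(2)/2 on |10>, 0 on |11>.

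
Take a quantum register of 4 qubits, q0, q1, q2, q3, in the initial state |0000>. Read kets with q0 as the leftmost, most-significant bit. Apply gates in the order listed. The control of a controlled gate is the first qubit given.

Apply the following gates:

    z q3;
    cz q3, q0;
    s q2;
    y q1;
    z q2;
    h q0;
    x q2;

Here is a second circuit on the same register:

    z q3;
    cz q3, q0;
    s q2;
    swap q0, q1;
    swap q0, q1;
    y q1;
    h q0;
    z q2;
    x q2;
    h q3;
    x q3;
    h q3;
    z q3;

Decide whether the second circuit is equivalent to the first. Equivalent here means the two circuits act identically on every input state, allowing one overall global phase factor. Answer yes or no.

Yes — the two circuits implement the same unitary up to a global phase.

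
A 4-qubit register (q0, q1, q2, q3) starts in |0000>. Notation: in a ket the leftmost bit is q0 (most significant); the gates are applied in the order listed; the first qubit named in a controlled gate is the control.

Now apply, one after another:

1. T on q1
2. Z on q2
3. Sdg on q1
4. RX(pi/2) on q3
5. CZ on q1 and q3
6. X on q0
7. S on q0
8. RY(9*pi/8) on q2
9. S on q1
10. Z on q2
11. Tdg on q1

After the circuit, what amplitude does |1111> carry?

The final state's coefficient on |1111> equals 0.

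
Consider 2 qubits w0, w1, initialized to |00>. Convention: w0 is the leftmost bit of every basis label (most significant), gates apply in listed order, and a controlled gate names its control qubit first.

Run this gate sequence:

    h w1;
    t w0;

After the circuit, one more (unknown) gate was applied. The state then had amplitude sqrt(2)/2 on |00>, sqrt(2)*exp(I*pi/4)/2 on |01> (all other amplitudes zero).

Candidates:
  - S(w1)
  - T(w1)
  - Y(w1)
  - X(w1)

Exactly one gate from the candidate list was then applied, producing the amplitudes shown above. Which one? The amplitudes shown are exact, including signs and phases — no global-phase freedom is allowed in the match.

It was T(w1) that produced the state shown.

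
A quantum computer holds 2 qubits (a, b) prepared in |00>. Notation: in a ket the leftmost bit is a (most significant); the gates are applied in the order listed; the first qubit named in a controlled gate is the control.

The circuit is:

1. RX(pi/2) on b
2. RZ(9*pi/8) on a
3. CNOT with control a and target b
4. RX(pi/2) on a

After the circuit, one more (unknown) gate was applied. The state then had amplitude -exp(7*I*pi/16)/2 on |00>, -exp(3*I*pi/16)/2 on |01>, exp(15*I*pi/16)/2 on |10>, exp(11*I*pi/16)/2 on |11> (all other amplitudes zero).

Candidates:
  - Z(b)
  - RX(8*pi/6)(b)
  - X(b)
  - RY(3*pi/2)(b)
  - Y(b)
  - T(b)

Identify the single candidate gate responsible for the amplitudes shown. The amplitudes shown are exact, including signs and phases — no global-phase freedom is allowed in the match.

The applied gate was T(b).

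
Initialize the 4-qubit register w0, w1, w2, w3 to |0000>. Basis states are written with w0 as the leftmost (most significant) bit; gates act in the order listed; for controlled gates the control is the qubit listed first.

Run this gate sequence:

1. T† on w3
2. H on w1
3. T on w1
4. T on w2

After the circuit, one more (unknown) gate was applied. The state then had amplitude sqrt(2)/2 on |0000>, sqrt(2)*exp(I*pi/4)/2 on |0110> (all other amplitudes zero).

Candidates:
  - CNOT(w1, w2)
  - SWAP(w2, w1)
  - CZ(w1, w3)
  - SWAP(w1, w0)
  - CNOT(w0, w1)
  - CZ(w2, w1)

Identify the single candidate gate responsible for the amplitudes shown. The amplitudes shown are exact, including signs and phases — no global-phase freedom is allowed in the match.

The unique candidate consistent with the amplitudes is CNOT(w1, w2).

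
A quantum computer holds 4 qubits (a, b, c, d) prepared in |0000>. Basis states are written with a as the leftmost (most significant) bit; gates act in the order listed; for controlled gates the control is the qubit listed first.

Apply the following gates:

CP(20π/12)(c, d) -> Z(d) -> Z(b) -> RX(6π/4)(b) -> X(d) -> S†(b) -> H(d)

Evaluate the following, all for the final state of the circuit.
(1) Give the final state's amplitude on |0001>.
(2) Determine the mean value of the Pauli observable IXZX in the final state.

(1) The final state's coefficient on |0001> equals 1/2.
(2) In the final state, IXZX has expectation -1.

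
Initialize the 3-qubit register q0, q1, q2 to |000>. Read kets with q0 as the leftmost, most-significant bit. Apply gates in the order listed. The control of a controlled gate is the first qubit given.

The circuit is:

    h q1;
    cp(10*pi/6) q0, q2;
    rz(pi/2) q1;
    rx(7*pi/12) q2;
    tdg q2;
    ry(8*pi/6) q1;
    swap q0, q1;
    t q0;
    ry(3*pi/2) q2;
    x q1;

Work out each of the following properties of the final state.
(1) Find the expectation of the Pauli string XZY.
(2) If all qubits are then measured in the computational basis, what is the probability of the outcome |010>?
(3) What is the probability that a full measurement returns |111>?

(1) The observable XZY averages to -sqrt(6)/8 - sqrt(2)/8.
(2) The probability of measuring |010> is 3/16 - sqrt(3)/16.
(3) The probability of measuring |111> is sqrt(3)/16 + 5/16.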